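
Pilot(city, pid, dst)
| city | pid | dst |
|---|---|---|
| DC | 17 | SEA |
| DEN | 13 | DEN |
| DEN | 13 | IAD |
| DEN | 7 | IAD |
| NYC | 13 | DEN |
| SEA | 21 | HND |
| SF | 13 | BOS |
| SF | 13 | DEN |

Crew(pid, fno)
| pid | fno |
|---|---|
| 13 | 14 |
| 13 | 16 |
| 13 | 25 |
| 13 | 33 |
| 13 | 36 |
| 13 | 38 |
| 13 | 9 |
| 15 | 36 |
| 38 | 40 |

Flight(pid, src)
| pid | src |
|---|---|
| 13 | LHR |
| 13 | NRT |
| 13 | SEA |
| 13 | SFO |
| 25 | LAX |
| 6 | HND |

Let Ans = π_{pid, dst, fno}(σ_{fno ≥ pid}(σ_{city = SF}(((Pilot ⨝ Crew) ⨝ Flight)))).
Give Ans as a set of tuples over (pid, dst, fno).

{(13, BOS, 14), (13, BOS, 16), (13, BOS, 25), (13, BOS, 33), (13, BOS, 36), (13, BOS, 38), (13, DEN, 14), (13, DEN, 16), (13, DEN, 25), (13, DEN, 33), (13, DEN, 36), (13, DEN, 38)}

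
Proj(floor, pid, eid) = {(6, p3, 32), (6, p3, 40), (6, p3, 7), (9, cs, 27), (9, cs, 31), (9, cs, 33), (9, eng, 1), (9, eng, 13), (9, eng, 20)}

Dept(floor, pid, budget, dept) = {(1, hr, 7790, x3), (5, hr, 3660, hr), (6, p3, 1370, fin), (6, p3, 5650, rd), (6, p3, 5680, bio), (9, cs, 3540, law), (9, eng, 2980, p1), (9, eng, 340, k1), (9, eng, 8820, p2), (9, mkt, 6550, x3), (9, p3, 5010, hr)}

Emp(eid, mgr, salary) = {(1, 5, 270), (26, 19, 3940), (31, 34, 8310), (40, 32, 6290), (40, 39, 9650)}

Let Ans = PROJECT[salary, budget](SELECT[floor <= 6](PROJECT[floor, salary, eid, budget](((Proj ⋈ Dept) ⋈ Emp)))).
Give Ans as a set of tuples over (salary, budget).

Natural join on floor, pid: {(6, p3, 32, 1370, fin), (6, p3, 32, 5650, rd), (6, p3, 32, 5680, bio), (6, p3, 40, 1370, fin), (6, p3, 40, 5650, rd), (6, p3, 40, 5680, bio), (6, p3, 7, 1370, fin), (6, p3, 7, 5650, rd), (6, p3, 7, 5680, bio), (9, cs, 27, 3540, law), (9, cs, 31, 3540, law), (9, cs, 33, 3540, law), (9, eng, 1, 2980, p1), (9, eng, 1, 340, k1), (9, eng, 1, 8820, p2), (9, eng, 13, 2980, p1), (9, eng, 13, 340, k1), (9, eng, 13, 8820, p2), (9, eng, 20, 2980, p1), (9, eng, 20, 340, k1), (9, eng, 20, 8820, p2)}
Natural join on eid: {(6, p3, 40, 1370, fin, 32, 6290), (6, p3, 40, 1370, fin, 39, 9650), (6, p3, 40, 5650, rd, 32, 6290), (6, p3, 40, 5650, rd, 39, 9650), (6, p3, 40, 5680, bio, 32, 6290), (6, p3, 40, 5680, bio, 39, 9650), (9, cs, 31, 3540, law, 34, 8310), (9, eng, 1, 2980, p1, 5, 270), (9, eng, 1, 340, k1, 5, 270), (9, eng, 1, 8820, p2, 5, 270)}
π[floor, salary, eid, budget]: project onto (floor, salary, eid, budget) → {(6, 6290, 40, 1370), (6, 6290, 40, 5650), (6, 6290, 40, 5680), (6, 9650, 40, 1370), (6, 9650, 40, 5650), (6, 9650, 40, 5680), (9, 270, 1, 2980), (9, 270, 1, 340), (9, 270, 1, 8820), (9, 8310, 31, 3540)}
Apply σ_{floor <= 6}; surviving tuples: {(6, 6290, 40, 1370), (6, 6290, 40, 5650), (6, 6290, 40, 5680), (6, 9650, 40, 1370), (6, 9650, 40, 5650), (6, 9650, 40, 5680)}
π[salary, budget]: project onto (salary, budget) → {(6290, 1370), (6290, 5650), (6290, 5680), (9650, 1370), (9650, 5650), (9650, 5680)}

{(6290, 1370), (6290, 5650), (6290, 5680), (9650, 1370), (9650, 5650), (9650, 5680)}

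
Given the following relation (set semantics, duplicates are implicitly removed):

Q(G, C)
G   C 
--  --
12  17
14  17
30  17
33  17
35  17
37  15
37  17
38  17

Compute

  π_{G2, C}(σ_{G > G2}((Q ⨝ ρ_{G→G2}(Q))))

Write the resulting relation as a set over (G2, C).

{(12, 17), (14, 17), (30, 17), (33, 17), (35, 17), (37, 17)}

ρ[G→G2]: schema becomes (G2, C); tuples unchanged.
Joining Q and ρ_{G→G2}(Q) on C yields {(12, 17, 12), (12, 17, 14), (12, 17, 30), (12, 17, 33), (12, 17, 35), (12, 17, 37), (12, 17, 38), (14, 17, 12), (14, 17, 14), (14, 17, 30), (14, 17, 33), (14, 17, 35), (14, 17, 37), (14, 17, 38), (30, 17, 12), (30, 17, 14), (30, 17, 30), (30, 17, 33), (30, 17, 35), (30, 17, 37), (30, 17, 38), (33, 17, 12), (33, 17, 14), (33, 17, 30), (33, 17, 33), (33, 17, 35), (33, 17, 37), (33, 17, 38), (35, 17, 12), (35, 17, 14), (35, 17, 30), (35, 17, 33), (35, 17, 35), (35, 17, 37), (35, 17, 38), (37, 15, 37), (37, 17, 12), (37, 17, 14), (37, 17, 30), (37, 17, 33), (37, 17, 35), (37, 17, 37), (37, 17, 38), (38, 17, 12), (38, 17, 14), (38, 17, 30), (38, 17, 33), (38, 17, 35), (38, 17, 37), (38, 17, 38)}.
Apply σ_{G > G2}; surviving tuples: {(14, 17, 12), (30, 17, 12), (30, 17, 14), (33, 17, 12), (33, 17, 14), (33, 17, 30), (35, 17, 12), (35, 17, 14), (35, 17, 30), (35, 17, 33), (37, 17, 12), (37, 17, 14), (37, 17, 30), (37, 17, 33), (37, 17, 35), (38, 17, 12), (38, 17, 14), (38, 17, 30), (38, 17, 33), (38, 17, 35), (38, 17, 37)}
π[G2, C]: project onto (G2, C) (15 duplicate(s) eliminated) → {(12, 17), (14, 17), (30, 17), (33, 17), (35, 17), (37, 17)}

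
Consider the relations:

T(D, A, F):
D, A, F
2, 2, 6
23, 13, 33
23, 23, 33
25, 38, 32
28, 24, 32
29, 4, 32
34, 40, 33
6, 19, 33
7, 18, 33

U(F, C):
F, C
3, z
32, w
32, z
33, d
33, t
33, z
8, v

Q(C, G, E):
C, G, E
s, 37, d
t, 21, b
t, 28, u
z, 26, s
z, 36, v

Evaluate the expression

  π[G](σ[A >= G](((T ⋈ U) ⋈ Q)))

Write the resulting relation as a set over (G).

{21, 26, 28, 36}

Joining T and U on F yields {(23, 13, 33, d), (23, 13, 33, t), (23, 13, 33, z), (23, 23, 33, d), (23, 23, 33, t), (23, 23, 33, z), (25, 38, 32, w), (25, 38, 32, z), (28, 24, 32, w), (28, 24, 32, z), (29, 4, 32, w), (29, 4, 32, z), (34, 40, 33, d), (34, 40, 33, t), (34, 40, 33, z), (6, 19, 33, d), (6, 19, 33, t), (6, 19, 33, z), (7, 18, 33, d), (7, 18, 33, t), (7, 18, 33, z)}.
Joining (T ⋈ U) and Q on C yields {(23, 13, 33, t, 21, b), (23, 13, 33, t, 28, u), (23, 13, 33, z, 26, s), (23, 13, 33, z, 36, v), (23, 23, 33, t, 21, b), (23, 23, 33, t, 28, u), (23, 23, 33, z, 26, s), (23, 23, 33, z, 36, v), (25, 38, 32, z, 26, s), (25, 38, 32, z, 36, v), (28, 24, 32, z, 26, s), (28, 24, 32, z, 36, v), (29, 4, 32, z, 26, s), (29, 4, 32, z, 36, v), (34, 40, 33, t, 21, b), (34, 40, 33, t, 28, u), (34, 40, 33, z, 26, s), (34, 40, 33, z, 36, v), (6, 19, 33, t, 21, b), (6, 19, 33, t, 28, u), (6, 19, 33, z, 26, s), (6, 19, 33, z, 36, v), (7, 18, 33, t, 21, b), (7, 18, 33, t, 28, u), (7, 18, 33, z, 26, s), (7, 18, 33, z, 36, v)}.
σ[A >= G]: keep tuples satisfying A >= G → {(23, 23, 33, t, 21, b), (25, 38, 32, z, 26, s), (25, 38, 32, z, 36, v), (34, 40, 33, t, 21, b), (34, 40, 33, t, 28, u), (34, 40, 33, z, 26, s), (34, 40, 33, z, 36, v)}
π_{G} gives {21, 26, 28, 36} (3 duplicate(s) eliminated).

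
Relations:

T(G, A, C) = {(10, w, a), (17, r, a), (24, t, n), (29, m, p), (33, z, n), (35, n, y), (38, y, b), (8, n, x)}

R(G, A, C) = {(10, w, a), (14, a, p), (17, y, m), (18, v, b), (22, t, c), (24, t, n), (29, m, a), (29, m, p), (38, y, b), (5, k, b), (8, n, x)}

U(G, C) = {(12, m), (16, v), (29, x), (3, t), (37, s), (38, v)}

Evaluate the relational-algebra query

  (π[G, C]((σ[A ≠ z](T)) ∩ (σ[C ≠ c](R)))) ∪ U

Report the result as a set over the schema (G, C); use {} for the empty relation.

σ[A ≠ z]: keep tuples satisfying A ≠ z → {(10, w, a), (17, r, a), (24, t, n), (29, m, p), (35, n, y), (38, y, b), (8, n, x)}
σ[C ≠ c]: keep tuples satisfying C ≠ c → {(10, w, a), (14, a, p), (17, y, m), (18, v, b), (24, t, n), (29, m, a), (29, m, p), (38, y, b), (5, k, b), (8, n, x)}
Intersection: {(10, w, a), (17, r, a), (24, t, n), (29, m, p), (35, n, y), (38, y, b), (8, n, x)} with {(10, w, a), (14, a, p), (17, y, m), (18, v, b), (24, t, n), (29, m, a), (29, m, p), (38, y, b), (5, k, b), (8, n, x)} → {(10, w, a), (24, t, n), (29, m, p), (38, y, b), (8, n, x)}
Keep only column(s) G, C: {(10, a), (24, n), (29, p), (38, b), (8, x)}
Union: {(10, a), (24, n), (29, p), (38, b), (8, x)} with {(12, m), (16, v), (29, x), (3, t), (37, s), (38, v)} → {(10, a), (12, m), (16, v), (24, n), (29, p), (29, x), (3, t), (37, s), (38, b), (38, v), (8, x)}

{(10, a), (12, m), (16, v), (24, n), (29, p), (29, x), (3, t), (37, s), (38, b), (38, v), (8, x)}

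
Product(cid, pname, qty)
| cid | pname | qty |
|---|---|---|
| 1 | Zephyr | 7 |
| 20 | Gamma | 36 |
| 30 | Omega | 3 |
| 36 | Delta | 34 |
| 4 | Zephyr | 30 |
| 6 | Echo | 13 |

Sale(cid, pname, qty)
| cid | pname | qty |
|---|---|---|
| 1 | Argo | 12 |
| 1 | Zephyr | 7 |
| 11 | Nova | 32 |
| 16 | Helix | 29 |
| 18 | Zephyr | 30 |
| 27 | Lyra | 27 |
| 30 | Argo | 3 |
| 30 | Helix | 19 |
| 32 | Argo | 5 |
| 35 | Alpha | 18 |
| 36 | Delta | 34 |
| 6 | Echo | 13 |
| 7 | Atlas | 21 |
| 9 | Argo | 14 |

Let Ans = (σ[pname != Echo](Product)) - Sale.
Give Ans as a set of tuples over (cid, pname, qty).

{(20, Gamma, 36), (30, Omega, 3), (4, Zephyr, 30)}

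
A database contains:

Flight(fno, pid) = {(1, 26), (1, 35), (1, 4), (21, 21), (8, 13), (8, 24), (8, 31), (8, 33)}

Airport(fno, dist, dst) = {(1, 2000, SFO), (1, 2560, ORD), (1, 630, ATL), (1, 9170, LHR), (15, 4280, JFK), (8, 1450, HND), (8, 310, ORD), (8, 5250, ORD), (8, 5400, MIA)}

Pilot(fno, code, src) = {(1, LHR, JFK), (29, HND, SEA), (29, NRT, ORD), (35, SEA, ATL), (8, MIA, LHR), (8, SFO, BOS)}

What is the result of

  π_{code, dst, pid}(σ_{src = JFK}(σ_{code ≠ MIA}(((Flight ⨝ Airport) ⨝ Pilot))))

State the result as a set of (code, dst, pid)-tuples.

{(LHR, ATL, 26), (LHR, ATL, 35), (LHR, ATL, 4), (LHR, LHR, 26), (LHR, LHR, 35), (LHR, LHR, 4), (LHR, ORD, 26), (LHR, ORD, 35), (LHR, ORD, 4), (LHR, SFO, 26), (LHR, SFO, 35), (LHR, SFO, 4)}

Joining Flight and Airport on fno yields {(1, 26, 2000, SFO), (1, 26, 2560, ORD), (1, 26, 630, ATL), (1, 26, 9170, LHR), (1, 35, 2000, SFO), (1, 35, 2560, ORD), (1, 35, 630, ATL), (1, 35, 9170, LHR), (1, 4, 2000, SFO), (1, 4, 2560, ORD), (1, 4, 630, ATL), (1, 4, 9170, LHR), (8, 13, 1450, HND), (8, 13, 310, ORD), (8, 13, 5250, ORD), (8, 13, 5400, MIA), (8, 24, 1450, HND), (8, 24, 310, ORD), (8, 24, 5250, ORD), (8, 24, 5400, MIA), (8, 31, 1450, HND), (8, 31, 310, ORD), (8, 31, 5250, ORD), (8, 31, 5400, MIA), (8, 33, 1450, HND), (8, 33, 310, ORD), (8, 33, 5250, ORD), (8, 33, 5400, MIA)}.
Joining (Flight ⨝ Airport) and Pilot on fno yields {(1, 26, 2000, SFO, LHR, JFK), (1, 26, 2560, ORD, LHR, JFK), (1, 26, 630, ATL, LHR, JFK), (1, 26, 9170, LHR, LHR, JFK), (1, 35, 2000, SFO, LHR, JFK), (1, 35, 2560, ORD, LHR, JFK), (1, 35, 630, ATL, LHR, JFK), (1, 35, 9170, LHR, LHR, JFK), (1, 4, 2000, SFO, LHR, JFK), (1, 4, 2560, ORD, LHR, JFK), (1, 4, 630, ATL, LHR, JFK), (1, 4, 9170, LHR, LHR, JFK), (8, 13, 1450, HND, MIA, LHR), (8, 13, 1450, HND, SFO, BOS), (8, 13, 310, ORD, MIA, LHR), (8, 13, 310, ORD, SFO, BOS), (8, 13, 5250, ORD, MIA, LHR), (8, 13, 5250, ORD, SFO, BOS), (8, 13, 5400, MIA, MIA, LHR), (8, 13, 5400, MIA, SFO, BOS), (8, 24, 1450, HND, MIA, LHR), (8, 24, 1450, HND, SFO, BOS), (8, 24, 310, ORD, MIA, LHR), (8, 24, 310, ORD, SFO, BOS), (8, 24, 5250, ORD, MIA, LHR), (8, 24, 5250, ORD, SFO, BOS), (8, 24, 5400, MIA, MIA, LHR), (8, 24, 5400, MIA, SFO, BOS), (8, 31, 1450, HND, MIA, LHR), (8, 31, 1450, HND, SFO, BOS), (8, 31, 310, ORD, MIA, LHR), (8, 31, 310, ORD, SFO, BOS), (8, 31, 5250, ORD, MIA, LHR), (8, 31, 5250, ORD, SFO, BOS), (8, 31, 5400, MIA, MIA, LHR), (8, 31, 5400, MIA, SFO, BOS), (8, 33, 1450, HND, MIA, LHR), (8, 33, 1450, HND, SFO, BOS), (8, 33, 310, ORD, MIA, LHR), (8, 33, 310, ORD, SFO, BOS), (8, 33, 5250, ORD, MIA, LHR), (8, 33, 5250, ORD, SFO, BOS), (8, 33, 5400, MIA, MIA, LHR), (8, 33, 5400, MIA, SFO, BOS)}.
Filtering on code ≠ MIA leaves {(1, 26, 2000, SFO, LHR, JFK), (1, 26, 2560, ORD, LHR, JFK), (1, 26, 630, ATL, LHR, JFK), (1, 26, 9170, LHR, LHR, JFK), (1, 35, 2000, SFO, LHR, JFK), (1, 35, 2560, ORD, LHR, JFK), (1, 35, 630, ATL, LHR, JFK), (1, 35, 9170, LHR, LHR, JFK), (1, 4, 2000, SFO, LHR, JFK), (1, 4, 2560, ORD, LHR, JFK), (1, 4, 630, ATL, LHR, JFK), (1, 4, 9170, LHR, LHR, JFK), (8, 13, 1450, HND, SFO, BOS), (8, 13, 310, ORD, SFO, BOS), (8, 13, 5250, ORD, SFO, BOS), (8, 13, 5400, MIA, SFO, BOS), (8, 24, 1450, HND, SFO, BOS), (8, 24, 310, ORD, SFO, BOS), (8, 24, 5250, ORD, SFO, BOS), (8, 24, 5400, MIA, SFO, BOS), (8, 31, 1450, HND, SFO, BOS), (8, 31, 310, ORD, SFO, BOS), (8, 31, 5250, ORD, SFO, BOS), (8, 31, 5400, MIA, SFO, BOS), (8, 33, 1450, HND, SFO, BOS), (8, 33, 310, ORD, SFO, BOS), (8, 33, 5250, ORD, SFO, BOS), (8, 33, 5400, MIA, SFO, BOS)}.
Filtering on src = JFK leaves {(1, 26, 2000, SFO, LHR, JFK), (1, 26, 2560, ORD, LHR, JFK), (1, 26, 630, ATL, LHR, JFK), (1, 26, 9170, LHR, LHR, JFK), (1, 35, 2000, SFO, LHR, JFK), (1, 35, 2560, ORD, LHR, JFK), (1, 35, 630, ATL, LHR, JFK), (1, 35, 9170, LHR, LHR, JFK), (1, 4, 2000, SFO, LHR, JFK), (1, 4, 2560, ORD, LHR, JFK), (1, 4, 630, ATL, LHR, JFK), (1, 4, 9170, LHR, LHR, JFK)}.
π[code, dst, pid]: project onto (code, dst, pid) → {(LHR, ATL, 26), (LHR, ATL, 35), (LHR, ATL, 4), (LHR, LHR, 26), (LHR, LHR, 35), (LHR, LHR, 4), (LHR, ORD, 26), (LHR, ORD, 35), (LHR, ORD, 4), (LHR, SFO, 26), (LHR, SFO, 35), (LHR, SFO, 4)}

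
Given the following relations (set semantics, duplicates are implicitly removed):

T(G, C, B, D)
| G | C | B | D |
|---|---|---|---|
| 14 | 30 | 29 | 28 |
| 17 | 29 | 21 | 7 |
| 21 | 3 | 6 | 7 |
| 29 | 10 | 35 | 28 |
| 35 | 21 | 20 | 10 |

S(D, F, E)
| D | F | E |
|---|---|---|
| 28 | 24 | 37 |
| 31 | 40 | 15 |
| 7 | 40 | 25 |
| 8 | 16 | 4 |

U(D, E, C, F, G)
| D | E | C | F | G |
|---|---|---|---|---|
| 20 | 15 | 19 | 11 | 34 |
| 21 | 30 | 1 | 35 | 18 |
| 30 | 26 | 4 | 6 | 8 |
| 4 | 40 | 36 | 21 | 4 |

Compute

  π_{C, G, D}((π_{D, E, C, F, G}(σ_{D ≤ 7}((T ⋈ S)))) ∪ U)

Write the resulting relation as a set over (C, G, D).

{(1, 18, 21), (19, 34, 20), (29, 17, 7), (3, 21, 7), (36, 4, 4), (4, 8, 30)}

Joining T and S on D yields {(14, 30, 29, 28, 24, 37), (17, 29, 21, 7, 40, 25), (21, 3, 6, 7, 40, 25), (29, 10, 35, 28, 24, 37)}.
Filtering on D ≤ 7 leaves {(17, 29, 21, 7, 40, 25), (21, 3, 6, 7, 40, 25)}.
Keep only column(s) D, E, C, F, G: {(7, 25, 29, 40, 17), (7, 25, 3, 40, 21)}
Taking the union: {(20, 15, 19, 11, 34), (21, 30, 1, 35, 18), (30, 26, 4, 6, 8), (4, 40, 36, 21, 4), (7, 25, 29, 40, 17), (7, 25, 3, 40, 21)}
Keep only column(s) C, G, D: {(1, 18, 21), (19, 34, 20), (29, 17, 7), (3, 21, 7), (36, 4, 4), (4, 8, 30)}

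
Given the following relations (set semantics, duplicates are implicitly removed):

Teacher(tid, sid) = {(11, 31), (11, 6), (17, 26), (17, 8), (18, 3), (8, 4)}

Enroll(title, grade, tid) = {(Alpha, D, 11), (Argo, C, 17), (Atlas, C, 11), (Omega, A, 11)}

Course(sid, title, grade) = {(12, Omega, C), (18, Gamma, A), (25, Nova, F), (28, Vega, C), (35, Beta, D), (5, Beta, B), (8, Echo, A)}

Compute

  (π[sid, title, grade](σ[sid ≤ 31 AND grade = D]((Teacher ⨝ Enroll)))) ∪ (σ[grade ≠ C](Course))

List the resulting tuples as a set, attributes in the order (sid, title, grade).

{(18, Gamma, A), (25, Nova, F), (31, Alpha, D), (35, Beta, D), (5, Beta, B), (6, Alpha, D), (8, Echo, A)}

Natural join on tid: {(11, 31, Alpha, D), (11, 31, Atlas, C), (11, 31, Omega, A), (11, 6, Alpha, D), (11, 6, Atlas, C), (11, 6, Omega, A), (17, 26, Argo, C), (17, 8, Argo, C)}
Filtering on sid ≤ 31 AND grade = D leaves {(11, 31, Alpha, D), (11, 6, Alpha, D)}.
Keep only column(s) sid, title, grade: {(31, Alpha, D), (6, Alpha, D)}
Filtering on grade ≠ C leaves {(18, Gamma, A), (25, Nova, F), (35, Beta, D), (5, Beta, B), (8, Echo, A)}.
Union: {(31, Alpha, D), (6, Alpha, D)} with {(18, Gamma, A), (25, Nova, F), (35, Beta, D), (5, Beta, B), (8, Echo, A)} → {(18, Gamma, A), (25, Nova, F), (31, Alpha, D), (35, Beta, D), (5, Beta, B), (6, Alpha, D), (8, Echo, A)}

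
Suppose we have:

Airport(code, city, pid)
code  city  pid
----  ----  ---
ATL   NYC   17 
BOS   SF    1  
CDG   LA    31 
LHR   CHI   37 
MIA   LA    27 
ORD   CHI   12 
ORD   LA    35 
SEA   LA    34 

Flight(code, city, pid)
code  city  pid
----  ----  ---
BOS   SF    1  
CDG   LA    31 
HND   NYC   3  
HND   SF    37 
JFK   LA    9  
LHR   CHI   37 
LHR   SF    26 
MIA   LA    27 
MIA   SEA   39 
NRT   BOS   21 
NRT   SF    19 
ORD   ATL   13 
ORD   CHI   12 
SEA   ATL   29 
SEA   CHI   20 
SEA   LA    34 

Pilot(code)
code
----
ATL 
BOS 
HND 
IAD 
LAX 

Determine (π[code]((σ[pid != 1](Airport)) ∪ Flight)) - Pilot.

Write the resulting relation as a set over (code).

Filtering on pid != 1 leaves {(ATL, NYC, 17), (CDG, LA, 31), (LHR, CHI, 37), (MIA, LA, 27), (ORD, CHI, 12), (ORD, LA, 35), (SEA, LA, 34)}.
Taking the union: {(ATL, NYC, 17), (BOS, SF, 1), (CDG, LA, 31), (HND, NYC, 3), (HND, SF, 37), (JFK, LA, 9), (LHR, CHI, 37), (LHR, SF, 26), (MIA, LA, 27), (MIA, SEA, 39), (NRT, BOS, 21), (NRT, SF, 19), (ORD, ATL, 13), (ORD, CHI, 12), (ORD, LA, 35), (SEA, ATL, 29), (SEA, CHI, 20), (SEA, LA, 34)}
Keep only column(s) code (8 duplicate(s) eliminated): {ATL, BOS, CDG, HND, JFK, LHR, MIA, NRT, ORD, SEA}
Taking the difference: {CDG, JFK, LHR, MIA, NRT, ORD, SEA}

{CDG, JFK, LHR, MIA, NRT, ORD, SEA}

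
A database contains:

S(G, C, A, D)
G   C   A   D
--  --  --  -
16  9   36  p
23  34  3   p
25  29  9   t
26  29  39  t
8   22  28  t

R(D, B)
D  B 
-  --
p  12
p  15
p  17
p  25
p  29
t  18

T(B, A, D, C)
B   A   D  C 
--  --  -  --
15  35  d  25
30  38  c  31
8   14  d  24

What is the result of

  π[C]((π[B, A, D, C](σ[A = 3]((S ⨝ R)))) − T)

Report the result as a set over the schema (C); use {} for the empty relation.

S ⋈ R (natural join on D): {(16, 9, 36, p, 12), (16, 9, 36, p, 15), (16, 9, 36, p, 17), (16, 9, 36, p, 25), (16, 9, 36, p, 29), (23, 34, 3, p, 12), (23, 34, 3, p, 15), (23, 34, 3, p, 17), (23, 34, 3, p, 25), (23, 34, 3, p, 29), (25, 29, 9, t, 18), (26, 29, 39, t, 18), (8, 22, 28, t, 18)}
Apply σ_{A = 3}; surviving tuples: {(23, 34, 3, p, 12), (23, 34, 3, p, 15), (23, 34, 3, p, 17), (23, 34, 3, p, 25), (23, 34, 3, p, 29)}
Projecting to B, A, D, C: {(12, 3, p, 34), (15, 3, p, 34), (17, 3, p, 34), (25, 3, p, 34), (29, 3, p, 34)}
Set difference of the two operands is {(12, 3, p, 34), (15, 3, p, 34), (17, 3, p, 34), (25, 3, p, 34), (29, 3, p, 34)}.
Projecting to C (4 duplicate(s) eliminated): {34}

{34}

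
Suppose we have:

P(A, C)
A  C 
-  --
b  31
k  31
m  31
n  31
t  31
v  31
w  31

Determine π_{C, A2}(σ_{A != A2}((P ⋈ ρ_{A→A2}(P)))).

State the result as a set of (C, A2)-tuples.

{(31, b), (31, k), (31, m), (31, n), (31, t), (31, v), (31, w)}

ρ[A→A2]: schema becomes (A2, C); tuples unchanged.
Joining P and ρ_{A→A2}(P) on C yields {(b, 31, b), (b, 31, k), (b, 31, m), (b, 31, n), (b, 31, t), (b, 31, v), (b, 31, w), (k, 31, b), (k, 31, k), (k, 31, m), (k, 31, n), (k, 31, t), (k, 31, v), (k, 31, w), (m, 31, b), (m, 31, k), (m, 31, m), (m, 31, n), (m, 31, t), (m, 31, v), (m, 31, w), (n, 31, b), (n, 31, k), (n, 31, m), (n, 31, n), (n, 31, t), (n, 31, v), (n, 31, w), (t, 31, b), (t, 31, k), (t, 31, m), (t, 31, n), (t, 31, t), (t, 31, v), (t, 31, w), (v, 31, b), (v, 31, k), (v, 31, m), (v, 31, n), (v, 31, t), (v, 31, v), (v, 31, w), (w, 31, b), (w, 31, k), (w, 31, m), (w, 31, n), (w, 31, t), (w, 31, v), (w, 31, w)}.
Apply σ_{A != A2}; surviving tuples: {(b, 31, k), (b, 31, m), (b, 31, n), (b, 31, t), (b, 31, v), (b, 31, w), (k, 31, b), (k, 31, m), (k, 31, n), (k, 31, t), (k, 31, v), (k, 31, w), (m, 31, b), (m, 31, k), (m, 31, n), (m, 31, t), (m, 31, v), (m, 31, w), (n, 31, b), (n, 31, k), (n, 31, m), (n, 31, t), (n, 31, v), (n, 31, w), (t, 31, b), (t, 31, k), (t, 31, m), (t, 31, n), (t, 31, v), (t, 31, w), (v, 31, b), (v, 31, k), (v, 31, m), (v, 31, n), (v, 31, t), (v, 31, w), (w, 31, b), (w, 31, k), (w, 31, m), (w, 31, n), (w, 31, t), (w, 31, v)}
π[C, A2]: project onto (C, A2) (35 duplicate(s) eliminated) → {(31, b), (31, k), (31, m), (31, n), (31, t), (31, v), (31, w)}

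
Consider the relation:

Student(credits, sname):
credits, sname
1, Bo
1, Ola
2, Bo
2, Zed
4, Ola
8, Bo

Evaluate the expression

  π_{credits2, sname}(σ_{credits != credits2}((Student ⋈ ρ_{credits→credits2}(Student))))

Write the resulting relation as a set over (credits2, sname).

{(1, Bo), (1, Ola), (2, Bo), (4, Ola), (8, Bo)}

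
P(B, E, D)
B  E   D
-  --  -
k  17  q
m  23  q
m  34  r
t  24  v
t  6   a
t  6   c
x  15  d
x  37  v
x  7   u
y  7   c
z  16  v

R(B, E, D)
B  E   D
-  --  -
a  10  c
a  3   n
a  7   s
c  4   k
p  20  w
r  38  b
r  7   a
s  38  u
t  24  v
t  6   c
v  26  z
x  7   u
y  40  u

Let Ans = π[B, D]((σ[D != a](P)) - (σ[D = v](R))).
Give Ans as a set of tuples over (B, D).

Filtering on D != a leaves {(k, 17, q), (m, 23, q), (m, 34, r), (t, 24, v), (t, 6, c), (x, 15, d), (x, 37, v), (x, 7, u), (y, 7, c), (z, 16, v)}.
Filtering on D = v leaves {(t, 24, v)}.
Taking the difference: {(k, 17, q), (m, 23, q), (m, 34, r), (t, 6, c), (x, 15, d), (x, 37, v), (x, 7, u), (y, 7, c), (z, 16, v)}
π[B, D]: project onto (B, D) → {(k, q), (m, q), (m, r), (t, c), (x, d), (x, u), (x, v), (y, c), (z, v)}

{(k, q), (m, q), (m, r), (t, c), (x, d), (x, u), (x, v), (y, c), (z, v)}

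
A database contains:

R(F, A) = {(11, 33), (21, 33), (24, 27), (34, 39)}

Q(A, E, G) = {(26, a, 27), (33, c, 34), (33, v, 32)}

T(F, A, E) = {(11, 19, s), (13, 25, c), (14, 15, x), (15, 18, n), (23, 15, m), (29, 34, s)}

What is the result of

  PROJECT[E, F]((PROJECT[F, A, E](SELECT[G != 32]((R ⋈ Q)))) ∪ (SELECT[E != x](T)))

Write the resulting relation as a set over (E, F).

{(c, 11), (c, 13), (c, 21), (m, 23), (n, 15), (s, 11), (s, 29)}

Natural join on A: {(11, 33, c, 34), (11, 33, v, 32), (21, 33, c, 34), (21, 33, v, 32)}
σ[G != 32]: keep tuples satisfying G != 32 → {(11, 33, c, 34), (21, 33, c, 34)}
Keep only column(s) F, A, E: {(11, 33, c), (21, 33, c)}
σ[E != x]: keep tuples satisfying E != x → {(11, 19, s), (13, 25, c), (15, 18, n), (23, 15, m), (29, 34, s)}
Taking the union: {(11, 19, s), (11, 33, c), (13, 25, c), (15, 18, n), (21, 33, c), (23, 15, m), (29, 34, s)}
Keep only column(s) E, F: {(c, 11), (c, 13), (c, 21), (m, 23), (n, 15), (s, 11), (s, 29)}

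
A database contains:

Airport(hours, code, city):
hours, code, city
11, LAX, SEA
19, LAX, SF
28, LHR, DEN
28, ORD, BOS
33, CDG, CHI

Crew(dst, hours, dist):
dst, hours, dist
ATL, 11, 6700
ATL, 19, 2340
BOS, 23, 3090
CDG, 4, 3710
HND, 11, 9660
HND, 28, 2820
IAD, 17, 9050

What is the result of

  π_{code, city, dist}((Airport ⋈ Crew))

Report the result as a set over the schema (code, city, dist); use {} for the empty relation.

Airport ⋈ Crew (natural join on hours): {(11, LAX, SEA, ATL, 6700), (11, LAX, SEA, HND, 9660), (19, LAX, SF, ATL, 2340), (28, LHR, DEN, HND, 2820), (28, ORD, BOS, HND, 2820)}
π_{code, city, dist} gives {(LAX, SEA, 6700), (LAX, SEA, 9660), (LAX, SF, 2340), (LHR, DEN, 2820), (ORD, BOS, 2820)}.

{(LAX, SEA, 6700), (LAX, SEA, 9660), (LAX, SF, 2340), (LHR, DEN, 2820), (ORD, BOS, 2820)}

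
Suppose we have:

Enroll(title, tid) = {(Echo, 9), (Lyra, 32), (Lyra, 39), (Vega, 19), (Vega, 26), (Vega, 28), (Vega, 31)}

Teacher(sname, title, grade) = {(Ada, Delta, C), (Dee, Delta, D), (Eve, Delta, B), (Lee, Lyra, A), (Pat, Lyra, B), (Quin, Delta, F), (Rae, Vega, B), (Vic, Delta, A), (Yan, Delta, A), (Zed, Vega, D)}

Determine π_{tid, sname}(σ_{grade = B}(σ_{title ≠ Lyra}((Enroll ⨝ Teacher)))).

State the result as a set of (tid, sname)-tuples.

{(19, Rae), (26, Rae), (28, Rae), (31, Rae)}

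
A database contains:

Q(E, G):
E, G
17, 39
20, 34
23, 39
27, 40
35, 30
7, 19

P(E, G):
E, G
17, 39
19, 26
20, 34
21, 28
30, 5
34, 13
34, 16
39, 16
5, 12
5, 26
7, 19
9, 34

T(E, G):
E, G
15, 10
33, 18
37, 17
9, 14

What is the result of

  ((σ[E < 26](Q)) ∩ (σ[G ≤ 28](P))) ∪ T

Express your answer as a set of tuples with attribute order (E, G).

{(15, 10), (33, 18), (37, 17), (7, 19), (9, 14)}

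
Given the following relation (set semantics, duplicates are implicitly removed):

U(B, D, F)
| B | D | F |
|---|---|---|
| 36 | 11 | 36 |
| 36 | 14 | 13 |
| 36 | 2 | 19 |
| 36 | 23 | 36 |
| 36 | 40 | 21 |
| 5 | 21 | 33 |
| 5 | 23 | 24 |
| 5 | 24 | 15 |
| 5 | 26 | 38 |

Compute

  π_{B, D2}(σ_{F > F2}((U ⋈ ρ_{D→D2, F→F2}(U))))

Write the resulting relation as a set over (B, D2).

{(36, 14), (36, 2), (36, 40), (5, 21), (5, 23), (5, 24)}

ρ[D→D2, F→F2]: schema becomes (B, D2, F2); tuples unchanged.
Joining U and ρ_{D→D2, F→F2}(U) on B yields {(36, 11, 36, 11, 36), (36, 11, 36, 14, 13), (36, 11, 36, 2, 19), (36, 11, 36, 23, 36), (36, 11, 36, 40, 21), (36, 14, 13, 11, 36), (36, 14, 13, 14, 13), (36, 14, 13, 2, 19), (36, 14, 13, 23, 36), (36, 14, 13, 40, 21), (36, 2, 19, 11, 36), (36, 2, 19, 14, 13), (36, 2, 19, 2, 19), (36, 2, 19, 23, 36), (36, 2, 19, 40, 21), (36, 23, 36, 11, 36), (36, 23, 36, 14, 13), (36, 23, 36, 2, 19), (36, 23, 36, 23, 36), (36, 23, 36, 40, 21), (36, 40, 21, 11, 36), (36, 40, 21, 14, 13), (36, 40, 21, 2, 19), (36, 40, 21, 23, 36), (36, 40, 21, 40, 21), (5, 21, 33, 21, 33), (5, 21, 33, 23, 24), (5, 21, 33, 24, 15), (5, 21, 33, 26, 38), (5, 23, 24, 21, 33), (5, 23, 24, 23, 24), (5, 23, 24, 24, 15), (5, 23, 24, 26, 38), (5, 24, 15, 21, 33), (5, 24, 15, 23, 24), (5, 24, 15, 24, 15), (5, 24, 15, 26, 38), (5, 26, 38, 21, 33), (5, 26, 38, 23, 24), (5, 26, 38, 24, 15), (5, 26, 38, 26, 38)}.
Filtering on F > F2 leaves {(36, 11, 36, 14, 13), (36, 11, 36, 2, 19), (36, 11, 36, 40, 21), (36, 2, 19, 14, 13), (36, 23, 36, 14, 13), (36, 23, 36, 2, 19), (36, 23, 36, 40, 21), (36, 40, 21, 14, 13), (36, 40, 21, 2, 19), (5, 21, 33, 23, 24), (5, 21, 33, 24, 15), (5, 23, 24, 24, 15), (5, 26, 38, 21, 33), (5, 26, 38, 23, 24), (5, 26, 38, 24, 15)}.
Keep only column(s) B, D2 (9 duplicate(s) eliminated): {(36, 14), (36, 2), (36, 40), (5, 21), (5, 23), (5, 24)}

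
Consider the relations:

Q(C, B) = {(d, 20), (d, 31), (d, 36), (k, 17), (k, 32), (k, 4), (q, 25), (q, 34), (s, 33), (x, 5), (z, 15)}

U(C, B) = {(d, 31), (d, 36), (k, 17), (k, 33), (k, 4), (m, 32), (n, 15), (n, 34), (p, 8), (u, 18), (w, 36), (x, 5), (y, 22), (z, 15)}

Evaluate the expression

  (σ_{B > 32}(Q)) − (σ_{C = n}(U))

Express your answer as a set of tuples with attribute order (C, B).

Selection B > 32: {(d, 36), (q, 34), (s, 33)}
Selection C = n: {(n, 15), (n, 34)}
Difference: {(d, 36), (q, 34), (s, 33)} with {(n, 15), (n, 34)} → {(d, 36), (q, 34), (s, 33)}

{(d, 36), (q, 34), (s, 33)}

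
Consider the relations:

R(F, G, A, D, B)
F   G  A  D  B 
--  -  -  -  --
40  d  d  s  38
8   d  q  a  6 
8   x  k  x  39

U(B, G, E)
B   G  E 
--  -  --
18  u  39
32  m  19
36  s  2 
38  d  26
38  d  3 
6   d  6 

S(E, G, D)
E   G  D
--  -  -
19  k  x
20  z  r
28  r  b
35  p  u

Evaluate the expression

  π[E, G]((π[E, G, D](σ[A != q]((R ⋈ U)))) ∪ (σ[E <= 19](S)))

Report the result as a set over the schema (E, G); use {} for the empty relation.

{(19, k), (26, d), (3, d)}

R ⋈ U (natural join on G, B): {(40, d, d, s, 38, 26), (40, d, d, s, 38, 3), (8, d, q, a, 6, 6)}
Apply σ_{A != q}; surviving tuples: {(40, d, d, s, 38, 26), (40, d, d, s, 38, 3)}
π[E, G, D]: project onto (E, G, D) → {(26, d, s), (3, d, s)}
Apply σ_{E <= 19}; surviving tuples: {(19, k, x)}
Union: {(26, d, s), (3, d, s)} with {(19, k, x)} → {(19, k, x), (26, d, s), (3, d, s)}
π[E, G]: project onto (E, G) → {(19, k), (26, d), (3, d)}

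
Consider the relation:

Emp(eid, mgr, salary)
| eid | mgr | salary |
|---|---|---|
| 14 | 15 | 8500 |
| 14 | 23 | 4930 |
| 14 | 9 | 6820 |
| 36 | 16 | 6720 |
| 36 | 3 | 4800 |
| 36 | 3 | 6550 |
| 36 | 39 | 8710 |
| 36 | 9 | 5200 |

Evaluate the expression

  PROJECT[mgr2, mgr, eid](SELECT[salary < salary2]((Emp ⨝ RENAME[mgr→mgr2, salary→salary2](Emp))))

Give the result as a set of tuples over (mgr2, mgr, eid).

ρ[mgr→mgr2, salary→salary2]: schema becomes (eid, mgr2, salary2); tuples unchanged.
Emp ⋈ RENAME[mgr→mgr2, salary→salary2](Emp) (natural join on eid): {(14, 15, 8500, 15, 8500), (14, 15, 8500, 23, 4930), (14, 15, 8500, 9, 6820), (14, 23, 4930, 15, 8500), (14, 23, 4930, 23, 4930), (14, 23, 4930, 9, 6820), (14, 9, 6820, 15, 8500), (14, 9, 6820, 23, 4930), (14, 9, 6820, 9, 6820), (36, 16, 6720, 16, 6720), (36, 16, 6720, 3, 4800), (36, 16, 6720, 3, 6550), (36, 16, 6720, 39, 8710), (36, 16, 6720, 9, 5200), (36, 3, 4800, 16, 6720), (36, 3, 4800, 3, 4800), (36, 3, 4800, 3, 6550), (36, 3, 4800, 39, 8710), (36, 3, 4800, 9, 5200), (36, 3, 6550, 16, 6720), (36, 3, 6550, 3, 4800), (36, 3, 6550, 3, 6550), (36, 3, 6550, 39, 8710), (36, 3, 6550, 9, 5200), (36, 39, 8710, 16, 6720), (36, 39, 8710, 3, 4800), (36, 39, 8710, 3, 6550), (36, 39, 8710, 39, 8710), (36, 39, 8710, 9, 5200), (36, 9, 5200, 16, 6720), (36, 9, 5200, 3, 4800), (36, 9, 5200, 3, 6550), (36, 9, 5200, 39, 8710), (36, 9, 5200, 9, 5200)}
Selection salary < salary2: {(14, 23, 4930, 15, 8500), (14, 23, 4930, 9, 6820), (14, 9, 6820, 15, 8500), (36, 16, 6720, 39, 8710), (36, 3, 4800, 16, 6720), (36, 3, 4800, 3, 6550), (36, 3, 4800, 39, 8710), (36, 3, 4800, 9, 5200), (36, 3, 6550, 16, 6720), (36, 3, 6550, 39, 8710), (36, 9, 5200, 16, 6720), (36, 9, 5200, 3, 6550), (36, 9, 5200, 39, 8710)}
Keep only column(s) mgr2, mgr, eid (2 duplicate(s) eliminated): {(15, 23, 14), (15, 9, 14), (16, 3, 36), (16, 9, 36), (3, 3, 36), (3, 9, 36), (39, 16, 36), (39, 3, 36), (39, 9, 36), (9, 23, 14), (9, 3, 36)}

{(15, 23, 14), (15, 9, 14), (16, 3, 36), (16, 9, 36), (3, 3, 36), (3, 9, 36), (39, 16, 36), (39, 3, 36), (39, 9, 36), (9, 23, 14), (9, 3, 36)}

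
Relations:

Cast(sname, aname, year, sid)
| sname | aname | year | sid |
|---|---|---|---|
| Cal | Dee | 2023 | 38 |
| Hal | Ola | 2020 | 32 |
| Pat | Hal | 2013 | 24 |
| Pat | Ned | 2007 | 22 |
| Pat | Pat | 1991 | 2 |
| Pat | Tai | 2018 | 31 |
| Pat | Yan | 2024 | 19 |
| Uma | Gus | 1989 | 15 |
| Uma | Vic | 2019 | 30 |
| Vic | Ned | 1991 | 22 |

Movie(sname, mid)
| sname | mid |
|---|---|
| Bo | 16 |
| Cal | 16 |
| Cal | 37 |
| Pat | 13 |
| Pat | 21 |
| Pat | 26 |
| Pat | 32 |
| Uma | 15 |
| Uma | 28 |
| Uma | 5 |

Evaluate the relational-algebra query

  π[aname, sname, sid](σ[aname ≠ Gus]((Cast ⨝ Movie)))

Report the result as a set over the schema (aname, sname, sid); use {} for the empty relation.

Natural join on sname: {(Cal, Dee, 2023, 38, 16), (Cal, Dee, 2023, 38, 37), (Pat, Hal, 2013, 24, 13), (Pat, Hal, 2013, 24, 21), (Pat, Hal, 2013, 24, 26), (Pat, Hal, 2013, 24, 32), (Pat, Ned, 2007, 22, 13), (Pat, Ned, 2007, 22, 21), (Pat, Ned, 2007, 22, 26), (Pat, Ned, 2007, 22, 32), (Pat, Pat, 1991, 2, 13), (Pat, Pat, 1991, 2, 21), (Pat, Pat, 1991, 2, 26), (Pat, Pat, 1991, 2, 32), (Pat, Tai, 2018, 31, 13), (Pat, Tai, 2018, 31, 21), (Pat, Tai, 2018, 31, 26), (Pat, Tai, 2018, 31, 32), (Pat, Yan, 2024, 19, 13), (Pat, Yan, 2024, 19, 21), (Pat, Yan, 2024, 19, 26), (Pat, Yan, 2024, 19, 32), (Uma, Gus, 1989, 15, 15), (Uma, Gus, 1989, 15, 28), (Uma, Gus, 1989, 15, 5), (Uma, Vic, 2019, 30, 15), (Uma, Vic, 2019, 30, 28), (Uma, Vic, 2019, 30, 5)}
Apply σ_{aname ≠ Gus}; surviving tuples: {(Cal, Dee, 2023, 38, 16), (Cal, Dee, 2023, 38, 37), (Pat, Hal, 2013, 24, 13), (Pat, Hal, 2013, 24, 21), (Pat, Hal, 2013, 24, 26), (Pat, Hal, 2013, 24, 32), (Pat, Ned, 2007, 22, 13), (Pat, Ned, 2007, 22, 21), (Pat, Ned, 2007, 22, 26), (Pat, Ned, 2007, 22, 32), (Pat, Pat, 1991, 2, 13), (Pat, Pat, 1991, 2, 21), (Pat, Pat, 1991, 2, 26), (Pat, Pat, 1991, 2, 32), (Pat, Tai, 2018, 31, 13), (Pat, Tai, 2018, 31, 21), (Pat, Tai, 2018, 31, 26), (Pat, Tai, 2018, 31, 32), (Pat, Yan, 2024, 19, 13), (Pat, Yan, 2024, 19, 21), (Pat, Yan, 2024, 19, 26), (Pat, Yan, 2024, 19, 32), (Uma, Vic, 2019, 30, 15), (Uma, Vic, 2019, 30, 28), (Uma, Vic, 2019, 30, 5)}
Keep only column(s) aname, sname, sid (18 duplicate(s) eliminated): {(Dee, Cal, 38), (Hal, Pat, 24), (Ned, Pat, 22), (Pat, Pat, 2), (Tai, Pat, 31), (Vic, Uma, 30), (Yan, Pat, 19)}

{(Dee, Cal, 38), (Hal, Pat, 24), (Ned, Pat, 22), (Pat, Pat, 2), (Tai, Pat, 31), (Vic, Uma, 30), (Yan, Pat, 19)}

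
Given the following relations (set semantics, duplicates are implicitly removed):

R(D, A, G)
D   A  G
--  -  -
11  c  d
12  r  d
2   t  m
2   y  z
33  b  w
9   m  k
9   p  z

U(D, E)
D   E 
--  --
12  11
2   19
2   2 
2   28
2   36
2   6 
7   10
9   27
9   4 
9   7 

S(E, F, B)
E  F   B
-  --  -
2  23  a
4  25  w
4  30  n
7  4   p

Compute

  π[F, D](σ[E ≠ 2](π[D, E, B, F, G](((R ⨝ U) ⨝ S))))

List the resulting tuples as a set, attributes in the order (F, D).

{(25, 9), (30, 9), (4, 9)}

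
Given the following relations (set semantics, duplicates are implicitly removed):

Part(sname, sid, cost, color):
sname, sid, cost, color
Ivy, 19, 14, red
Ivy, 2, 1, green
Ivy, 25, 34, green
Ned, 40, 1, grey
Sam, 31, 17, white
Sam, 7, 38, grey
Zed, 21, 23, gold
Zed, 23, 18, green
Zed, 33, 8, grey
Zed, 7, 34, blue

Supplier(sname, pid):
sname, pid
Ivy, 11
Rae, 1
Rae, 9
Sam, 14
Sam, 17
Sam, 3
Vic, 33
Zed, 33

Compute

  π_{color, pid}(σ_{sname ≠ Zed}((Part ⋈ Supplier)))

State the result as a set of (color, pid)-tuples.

{(green, 11), (grey, 14), (grey, 17), (grey, 3), (red, 11), (white, 14), (white, 17), (white, 3)}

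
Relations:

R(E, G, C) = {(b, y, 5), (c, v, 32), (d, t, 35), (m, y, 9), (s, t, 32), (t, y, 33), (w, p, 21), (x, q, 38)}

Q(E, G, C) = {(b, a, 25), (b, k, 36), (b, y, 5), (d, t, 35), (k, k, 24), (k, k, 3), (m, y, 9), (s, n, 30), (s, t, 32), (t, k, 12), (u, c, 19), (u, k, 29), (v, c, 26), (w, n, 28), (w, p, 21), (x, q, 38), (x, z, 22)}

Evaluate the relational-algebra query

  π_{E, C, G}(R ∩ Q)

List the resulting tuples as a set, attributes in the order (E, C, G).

Intersection: {(b, y, 5), (c, v, 32), (d, t, 35), (m, y, 9), (s, t, 32), (t, y, 33), (w, p, 21), (x, q, 38)} with {(b, a, 25), (b, k, 36), (b, y, 5), (d, t, 35), (k, k, 24), (k, k, 3), (m, y, 9), (s, n, 30), (s, t, 32), (t, k, 12), (u, c, 19), (u, k, 29), (v, c, 26), (w, n, 28), (w, p, 21), (x, q, 38), (x, z, 22)} → {(b, y, 5), (d, t, 35), (m, y, 9), (s, t, 32), (w, p, 21), (x, q, 38)}
π[E, C, G]: project onto (E, C, G) → {(b, 5, y), (d, 35, t), (m, 9, y), (s, 32, t), (w, 21, p), (x, 38, q)}

{(b, 5, y), (d, 35, t), (m, 9, y), (s, 32, t), (w, 21, p), (x, 38, q)}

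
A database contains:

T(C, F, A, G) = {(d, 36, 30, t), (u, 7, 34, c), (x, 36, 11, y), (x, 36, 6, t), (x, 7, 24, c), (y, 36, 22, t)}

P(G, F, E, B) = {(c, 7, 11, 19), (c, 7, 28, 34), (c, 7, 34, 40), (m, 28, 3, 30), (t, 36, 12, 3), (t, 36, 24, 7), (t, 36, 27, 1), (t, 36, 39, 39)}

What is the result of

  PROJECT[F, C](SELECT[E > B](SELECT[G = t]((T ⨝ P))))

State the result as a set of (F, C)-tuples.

{(36, d), (36, x), (36, y)}

Joining T and P on F, G yields {(d, 36, 30, t, 12, 3), (d, 36, 30, t, 24, 7), (d, 36, 30, t, 27, 1), (d, 36, 30, t, 39, 39), (u, 7, 34, c, 11, 19), (u, 7, 34, c, 28, 34), (u, 7, 34, c, 34, 40), (x, 36, 6, t, 12, 3), (x, 36, 6, t, 24, 7), (x, 36, 6, t, 27, 1), (x, 36, 6, t, 39, 39), (x, 7, 24, c, 11, 19), (x, 7, 24, c, 28, 34), (x, 7, 24, c, 34, 40), (y, 36, 22, t, 12, 3), (y, 36, 22, t, 24, 7), (y, 36, 22, t, 27, 1), (y, 36, 22, t, 39, 39)}.
Apply σ_{G = t}; surviving tuples: {(d, 36, 30, t, 12, 3), (d, 36, 30, t, 24, 7), (d, 36, 30, t, 27, 1), (d, 36, 30, t, 39, 39), (x, 36, 6, t, 12, 3), (x, 36, 6, t, 24, 7), (x, 36, 6, t, 27, 1), (x, 36, 6, t, 39, 39), (y, 36, 22, t, 12, 3), (y, 36, 22, t, 24, 7), (y, 36, 22, t, 27, 1), (y, 36, 22, t, 39, 39)}
Apply σ_{E > B}; surviving tuples: {(d, 36, 30, t, 12, 3), (d, 36, 30, t, 24, 7), (d, 36, 30, t, 27, 1), (x, 36, 6, t, 12, 3), (x, 36, 6, t, 24, 7), (x, 36, 6, t, 27, 1), (y, 36, 22, t, 12, 3), (y, 36, 22, t, 24, 7), (y, 36, 22, t, 27, 1)}
π[F, C]: project onto (F, C) (6 duplicate(s) eliminated) → {(36, d), (36, x), (36, y)}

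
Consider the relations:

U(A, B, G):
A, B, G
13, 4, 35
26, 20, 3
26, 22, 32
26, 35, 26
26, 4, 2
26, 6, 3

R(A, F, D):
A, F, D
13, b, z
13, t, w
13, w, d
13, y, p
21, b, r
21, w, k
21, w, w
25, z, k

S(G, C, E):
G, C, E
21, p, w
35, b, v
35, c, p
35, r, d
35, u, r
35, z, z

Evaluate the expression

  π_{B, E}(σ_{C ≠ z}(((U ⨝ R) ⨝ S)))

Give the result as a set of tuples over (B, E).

{(4, d), (4, p), (4, r), (4, v)}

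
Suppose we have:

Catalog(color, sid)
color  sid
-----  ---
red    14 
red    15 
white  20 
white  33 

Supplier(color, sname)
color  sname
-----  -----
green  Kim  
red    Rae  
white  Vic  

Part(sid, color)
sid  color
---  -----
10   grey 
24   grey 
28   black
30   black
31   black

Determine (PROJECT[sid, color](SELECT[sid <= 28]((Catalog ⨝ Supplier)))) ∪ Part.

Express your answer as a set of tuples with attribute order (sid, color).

Catalog ⋈ Supplier (natural join on color): {(red, 14, Rae), (red, 15, Rae), (white, 20, Vic), (white, 33, Vic)}
Apply σ_{sid <= 28}; surviving tuples: {(red, 14, Rae), (red, 15, Rae), (white, 20, Vic)}
π[sid, color]: project onto (sid, color) → {(14, red), (15, red), (20, white)}
Set union of the two operands is {(10, grey), (14, red), (15, red), (20, white), (24, grey), (28, black), (30, black), (31, black)}.

{(10, grey), (14, red), (15, red), (20, white), (24, grey), (28, black), (30, black), (31, black)}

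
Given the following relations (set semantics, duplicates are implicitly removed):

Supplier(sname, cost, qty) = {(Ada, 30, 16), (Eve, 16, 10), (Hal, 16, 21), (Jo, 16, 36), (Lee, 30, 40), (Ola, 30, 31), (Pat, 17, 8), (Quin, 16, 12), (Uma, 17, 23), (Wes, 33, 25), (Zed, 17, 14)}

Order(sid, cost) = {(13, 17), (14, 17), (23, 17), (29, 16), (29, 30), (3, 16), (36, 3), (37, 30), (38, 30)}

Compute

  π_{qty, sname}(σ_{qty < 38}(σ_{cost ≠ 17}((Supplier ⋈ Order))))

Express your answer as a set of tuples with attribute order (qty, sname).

Natural join on cost: {(Ada, 30, 16, 29), (Ada, 30, 16, 37), (Ada, 30, 16, 38), (Eve, 16, 10, 29), (Eve, 16, 10, 3), (Hal, 16, 21, 29), (Hal, 16, 21, 3), (Jo, 16, 36, 29), (Jo, 16, 36, 3), (Lee, 30, 40, 29), (Lee, 30, 40, 37), (Lee, 30, 40, 38), (Ola, 30, 31, 29), (Ola, 30, 31, 37), (Ola, 30, 31, 38), (Pat, 17, 8, 13), (Pat, 17, 8, 14), (Pat, 17, 8, 23), (Quin, 16, 12, 29), (Quin, 16, 12, 3), (Uma, 17, 23, 13), (Uma, 17, 23, 14), (Uma, 17, 23, 23), (Zed, 17, 14, 13), (Zed, 17, 14, 14), (Zed, 17, 14, 23)}
Selection cost ≠ 17: {(Ada, 30, 16, 29), (Ada, 30, 16, 37), (Ada, 30, 16, 38), (Eve, 16, 10, 29), (Eve, 16, 10, 3), (Hal, 16, 21, 29), (Hal, 16, 21, 3), (Jo, 16, 36, 29), (Jo, 16, 36, 3), (Lee, 30, 40, 29), (Lee, 30, 40, 37), (Lee, 30, 40, 38), (Ola, 30, 31, 29), (Ola, 30, 31, 37), (Ola, 30, 31, 38), (Quin, 16, 12, 29), (Quin, 16, 12, 3)}
Selection qty < 38: {(Ada, 30, 16, 29), (Ada, 30, 16, 37), (Ada, 30, 16, 38), (Eve, 16, 10, 29), (Eve, 16, 10, 3), (Hal, 16, 21, 29), (Hal, 16, 21, 3), (Jo, 16, 36, 29), (Jo, 16, 36, 3), (Ola, 30, 31, 29), (Ola, 30, 31, 37), (Ola, 30, 31, 38), (Quin, 16, 12, 29), (Quin, 16, 12, 3)}
Projecting to qty, sname (8 duplicate(s) eliminated): {(10, Eve), (12, Quin), (16, Ada), (21, Hal), (31, Ola), (36, Jo)}

{(10, Eve), (12, Quin), (16, Ada), (21, Hal), (31, Ola), (36, Jo)}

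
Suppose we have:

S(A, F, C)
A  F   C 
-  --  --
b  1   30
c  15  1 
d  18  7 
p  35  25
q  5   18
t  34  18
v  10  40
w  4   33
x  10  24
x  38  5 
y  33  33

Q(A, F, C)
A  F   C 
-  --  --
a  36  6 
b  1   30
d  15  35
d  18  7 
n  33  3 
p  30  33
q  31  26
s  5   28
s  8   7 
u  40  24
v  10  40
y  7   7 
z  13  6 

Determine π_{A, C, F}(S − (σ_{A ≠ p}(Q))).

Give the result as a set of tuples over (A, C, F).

Apply σ_{A ≠ p}; surviving tuples: {(a, 36, 6), (b, 1, 30), (d, 15, 35), (d, 18, 7), (n, 33, 3), (q, 31, 26), (s, 5, 28), (s, 8, 7), (u, 40, 24), (v, 10, 40), (y, 7, 7), (z, 13, 6)}
Taking the difference: {(c, 15, 1), (p, 35, 25), (q, 5, 18), (t, 34, 18), (w, 4, 33), (x, 10, 24), (x, 38, 5), (y, 33, 33)}
π[A, C, F]: project onto (A, C, F) → {(c, 1, 15), (p, 25, 35), (q, 18, 5), (t, 18, 34), (w, 33, 4), (x, 24, 10), (x, 5, 38), (y, 33, 33)}

{(c, 1, 15), (p, 25, 35), (q, 18, 5), (t, 18, 34), (w, 33, 4), (x, 24, 10), (x, 5, 38), (y, 33, 33)}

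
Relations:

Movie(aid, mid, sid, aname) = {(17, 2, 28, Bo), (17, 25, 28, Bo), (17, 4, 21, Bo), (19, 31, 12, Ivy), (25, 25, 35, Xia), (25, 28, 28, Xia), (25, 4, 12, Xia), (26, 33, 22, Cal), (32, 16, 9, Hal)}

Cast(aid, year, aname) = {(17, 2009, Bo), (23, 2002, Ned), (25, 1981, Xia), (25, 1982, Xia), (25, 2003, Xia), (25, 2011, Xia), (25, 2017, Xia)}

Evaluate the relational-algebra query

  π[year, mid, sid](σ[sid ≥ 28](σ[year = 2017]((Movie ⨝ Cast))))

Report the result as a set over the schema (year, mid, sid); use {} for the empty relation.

{(2017, 25, 35), (2017, 28, 28)}

Natural join on aid, aname: {(17, 2, 28, Bo, 2009), (17, 25, 28, Bo, 2009), (17, 4, 21, Bo, 2009), (25, 25, 35, Xia, 1981), (25, 25, 35, Xia, 1982), (25, 25, 35, Xia, 2003), (25, 25, 35, Xia, 2011), (25, 25, 35, Xia, 2017), (25, 28, 28, Xia, 1981), (25, 28, 28, Xia, 1982), (25, 28, 28, Xia, 2003), (25, 28, 28, Xia, 2011), (25, 28, 28, Xia, 2017), (25, 4, 12, Xia, 1981), (25, 4, 12, Xia, 1982), (25, 4, 12, Xia, 2003), (25, 4, 12, Xia, 2011), (25, 4, 12, Xia, 2017)}
Selection year = 2017: {(25, 25, 35, Xia, 2017), (25, 28, 28, Xia, 2017), (25, 4, 12, Xia, 2017)}
Selection sid ≥ 28: {(25, 25, 35, Xia, 2017), (25, 28, 28, Xia, 2017)}
π_{year, mid, sid} gives {(2017, 25, 35), (2017, 28, 28)}.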